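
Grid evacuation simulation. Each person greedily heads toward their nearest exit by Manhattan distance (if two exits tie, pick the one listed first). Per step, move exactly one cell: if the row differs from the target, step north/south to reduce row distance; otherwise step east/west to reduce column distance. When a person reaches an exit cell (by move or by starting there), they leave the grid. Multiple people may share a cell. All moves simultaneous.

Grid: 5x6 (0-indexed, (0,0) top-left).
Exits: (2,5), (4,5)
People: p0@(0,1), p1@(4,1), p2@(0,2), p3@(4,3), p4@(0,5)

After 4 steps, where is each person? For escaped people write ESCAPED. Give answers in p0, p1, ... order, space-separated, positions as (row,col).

Step 1: p0:(0,1)->(1,1) | p1:(4,1)->(4,2) | p2:(0,2)->(1,2) | p3:(4,3)->(4,4) | p4:(0,5)->(1,5)
Step 2: p0:(1,1)->(2,1) | p1:(4,2)->(4,3) | p2:(1,2)->(2,2) | p3:(4,4)->(4,5)->EXIT | p4:(1,5)->(2,5)->EXIT
Step 3: p0:(2,1)->(2,2) | p1:(4,3)->(4,4) | p2:(2,2)->(2,3) | p3:escaped | p4:escaped
Step 4: p0:(2,2)->(2,3) | p1:(4,4)->(4,5)->EXIT | p2:(2,3)->(2,4) | p3:escaped | p4:escaped

(2,3) ESCAPED (2,4) ESCAPED ESCAPED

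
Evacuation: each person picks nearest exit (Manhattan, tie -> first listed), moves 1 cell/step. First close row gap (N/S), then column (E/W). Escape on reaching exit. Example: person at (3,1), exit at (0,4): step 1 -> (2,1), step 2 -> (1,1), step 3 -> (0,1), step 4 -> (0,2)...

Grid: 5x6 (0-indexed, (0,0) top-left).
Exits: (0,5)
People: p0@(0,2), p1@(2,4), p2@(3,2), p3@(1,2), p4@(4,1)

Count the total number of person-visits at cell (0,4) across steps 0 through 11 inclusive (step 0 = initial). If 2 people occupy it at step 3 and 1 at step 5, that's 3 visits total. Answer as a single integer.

Step 0: p0@(0,2) p1@(2,4) p2@(3,2) p3@(1,2) p4@(4,1) -> at (0,4): 0 [-], cum=0
Step 1: p0@(0,3) p1@(1,4) p2@(2,2) p3@(0,2) p4@(3,1) -> at (0,4): 0 [-], cum=0
Step 2: p0@(0,4) p1@(0,4) p2@(1,2) p3@(0,3) p4@(2,1) -> at (0,4): 2 [p0,p1], cum=2
Step 3: p0@ESC p1@ESC p2@(0,2) p3@(0,4) p4@(1,1) -> at (0,4): 1 [p3], cum=3
Step 4: p0@ESC p1@ESC p2@(0,3) p3@ESC p4@(0,1) -> at (0,4): 0 [-], cum=3
Step 5: p0@ESC p1@ESC p2@(0,4) p3@ESC p4@(0,2) -> at (0,4): 1 [p2], cum=4
Step 6: p0@ESC p1@ESC p2@ESC p3@ESC p4@(0,3) -> at (0,4): 0 [-], cum=4
Step 7: p0@ESC p1@ESC p2@ESC p3@ESC p4@(0,4) -> at (0,4): 1 [p4], cum=5
Step 8: p0@ESC p1@ESC p2@ESC p3@ESC p4@ESC -> at (0,4): 0 [-], cum=5
Total visits = 5

Answer: 5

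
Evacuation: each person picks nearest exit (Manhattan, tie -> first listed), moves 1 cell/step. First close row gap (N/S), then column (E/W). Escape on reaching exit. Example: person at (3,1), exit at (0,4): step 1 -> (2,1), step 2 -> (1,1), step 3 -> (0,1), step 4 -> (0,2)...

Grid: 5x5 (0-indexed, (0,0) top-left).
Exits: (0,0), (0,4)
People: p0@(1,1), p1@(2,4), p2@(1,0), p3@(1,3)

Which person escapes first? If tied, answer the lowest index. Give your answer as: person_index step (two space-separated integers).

Step 1: p0:(1,1)->(0,1) | p1:(2,4)->(1,4) | p2:(1,0)->(0,0)->EXIT | p3:(1,3)->(0,3)
Step 2: p0:(0,1)->(0,0)->EXIT | p1:(1,4)->(0,4)->EXIT | p2:escaped | p3:(0,3)->(0,4)->EXIT
Exit steps: [2, 2, 1, 2]
First to escape: p2 at step 1

Answer: 2 1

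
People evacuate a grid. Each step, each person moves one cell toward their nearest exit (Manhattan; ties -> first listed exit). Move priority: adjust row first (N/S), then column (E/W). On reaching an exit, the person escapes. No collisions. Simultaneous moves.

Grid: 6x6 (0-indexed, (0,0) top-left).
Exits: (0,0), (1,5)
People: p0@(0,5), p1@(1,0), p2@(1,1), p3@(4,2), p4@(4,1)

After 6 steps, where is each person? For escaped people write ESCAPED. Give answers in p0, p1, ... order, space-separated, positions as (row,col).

Step 1: p0:(0,5)->(1,5)->EXIT | p1:(1,0)->(0,0)->EXIT | p2:(1,1)->(0,1) | p3:(4,2)->(3,2) | p4:(4,1)->(3,1)
Step 2: p0:escaped | p1:escaped | p2:(0,1)->(0,0)->EXIT | p3:(3,2)->(2,2) | p4:(3,1)->(2,1)
Step 3: p0:escaped | p1:escaped | p2:escaped | p3:(2,2)->(1,2) | p4:(2,1)->(1,1)
Step 4: p0:escaped | p1:escaped | p2:escaped | p3:(1,2)->(0,2) | p4:(1,1)->(0,1)
Step 5: p0:escaped | p1:escaped | p2:escaped | p3:(0,2)->(0,1) | p4:(0,1)->(0,0)->EXIT
Step 6: p0:escaped | p1:escaped | p2:escaped | p3:(0,1)->(0,0)->EXIT | p4:escaped

ESCAPED ESCAPED ESCAPED ESCAPED ESCAPED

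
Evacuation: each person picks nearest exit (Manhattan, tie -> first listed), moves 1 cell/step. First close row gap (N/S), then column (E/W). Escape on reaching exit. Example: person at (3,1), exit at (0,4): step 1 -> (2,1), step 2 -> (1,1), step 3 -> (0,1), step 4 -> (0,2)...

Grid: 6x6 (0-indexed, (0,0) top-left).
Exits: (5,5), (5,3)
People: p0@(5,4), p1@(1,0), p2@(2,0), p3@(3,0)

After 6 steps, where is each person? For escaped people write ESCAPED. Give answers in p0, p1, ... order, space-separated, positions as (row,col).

Step 1: p0:(5,4)->(5,5)->EXIT | p1:(1,0)->(2,0) | p2:(2,0)->(3,0) | p3:(3,0)->(4,0)
Step 2: p0:escaped | p1:(2,0)->(3,0) | p2:(3,0)->(4,0) | p3:(4,0)->(5,0)
Step 3: p0:escaped | p1:(3,0)->(4,0) | p2:(4,0)->(5,0) | p3:(5,0)->(5,1)
Step 4: p0:escaped | p1:(4,0)->(5,0) | p2:(5,0)->(5,1) | p3:(5,1)->(5,2)
Step 5: p0:escaped | p1:(5,0)->(5,1) | p2:(5,1)->(5,2) | p3:(5,2)->(5,3)->EXIT
Step 6: p0:escaped | p1:(5,1)->(5,2) | p2:(5,2)->(5,3)->EXIT | p3:escaped

ESCAPED (5,2) ESCAPED ESCAPED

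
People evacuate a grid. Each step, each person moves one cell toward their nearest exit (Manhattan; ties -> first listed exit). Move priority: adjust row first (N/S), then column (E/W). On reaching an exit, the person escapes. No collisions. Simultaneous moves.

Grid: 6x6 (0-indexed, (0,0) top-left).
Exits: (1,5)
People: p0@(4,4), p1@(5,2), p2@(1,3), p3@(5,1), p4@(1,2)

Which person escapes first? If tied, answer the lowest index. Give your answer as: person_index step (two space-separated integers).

Answer: 2 2

Derivation:
Step 1: p0:(4,4)->(3,4) | p1:(5,2)->(4,2) | p2:(1,3)->(1,4) | p3:(5,1)->(4,1) | p4:(1,2)->(1,3)
Step 2: p0:(3,4)->(2,4) | p1:(4,2)->(3,2) | p2:(1,4)->(1,5)->EXIT | p3:(4,1)->(3,1) | p4:(1,3)->(1,4)
Step 3: p0:(2,4)->(1,4) | p1:(3,2)->(2,2) | p2:escaped | p3:(3,1)->(2,1) | p4:(1,4)->(1,5)->EXIT
Step 4: p0:(1,4)->(1,5)->EXIT | p1:(2,2)->(1,2) | p2:escaped | p3:(2,1)->(1,1) | p4:escaped
Step 5: p0:escaped | p1:(1,2)->(1,3) | p2:escaped | p3:(1,1)->(1,2) | p4:escaped
Step 6: p0:escaped | p1:(1,3)->(1,4) | p2:escaped | p3:(1,2)->(1,3) | p4:escaped
Step 7: p0:escaped | p1:(1,4)->(1,5)->EXIT | p2:escaped | p3:(1,3)->(1,4) | p4:escaped
Step 8: p0:escaped | p1:escaped | p2:escaped | p3:(1,4)->(1,5)->EXIT | p4:escaped
Exit steps: [4, 7, 2, 8, 3]
First to escape: p2 at step 2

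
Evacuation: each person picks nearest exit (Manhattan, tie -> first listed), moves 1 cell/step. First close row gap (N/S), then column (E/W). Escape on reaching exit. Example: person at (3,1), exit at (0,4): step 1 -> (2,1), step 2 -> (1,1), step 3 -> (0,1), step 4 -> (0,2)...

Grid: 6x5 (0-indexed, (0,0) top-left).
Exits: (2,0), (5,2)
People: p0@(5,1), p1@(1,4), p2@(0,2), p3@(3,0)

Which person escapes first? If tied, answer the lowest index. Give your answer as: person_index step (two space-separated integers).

Answer: 0 1

Derivation:
Step 1: p0:(5,1)->(5,2)->EXIT | p1:(1,4)->(2,4) | p2:(0,2)->(1,2) | p3:(3,0)->(2,0)->EXIT
Step 2: p0:escaped | p1:(2,4)->(2,3) | p2:(1,2)->(2,2) | p3:escaped
Step 3: p0:escaped | p1:(2,3)->(2,2) | p2:(2,2)->(2,1) | p3:escaped
Step 4: p0:escaped | p1:(2,2)->(2,1) | p2:(2,1)->(2,0)->EXIT | p3:escaped
Step 5: p0:escaped | p1:(2,1)->(2,0)->EXIT | p2:escaped | p3:escaped
Exit steps: [1, 5, 4, 1]
First to escape: p0 at step 1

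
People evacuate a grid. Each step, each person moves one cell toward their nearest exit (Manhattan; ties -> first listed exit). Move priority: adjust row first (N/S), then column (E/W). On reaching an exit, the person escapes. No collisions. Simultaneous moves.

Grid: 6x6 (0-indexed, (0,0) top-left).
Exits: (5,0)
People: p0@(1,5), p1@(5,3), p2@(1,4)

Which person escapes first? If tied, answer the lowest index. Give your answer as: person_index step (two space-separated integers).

Answer: 1 3

Derivation:
Step 1: p0:(1,5)->(2,5) | p1:(5,3)->(5,2) | p2:(1,4)->(2,4)
Step 2: p0:(2,5)->(3,5) | p1:(5,2)->(5,1) | p2:(2,4)->(3,4)
Step 3: p0:(3,5)->(4,5) | p1:(5,1)->(5,0)->EXIT | p2:(3,4)->(4,4)
Step 4: p0:(4,5)->(5,5) | p1:escaped | p2:(4,4)->(5,4)
Step 5: p0:(5,5)->(5,4) | p1:escaped | p2:(5,4)->(5,3)
Step 6: p0:(5,4)->(5,3) | p1:escaped | p2:(5,3)->(5,2)
Step 7: p0:(5,3)->(5,2) | p1:escaped | p2:(5,2)->(5,1)
Step 8: p0:(5,2)->(5,1) | p1:escaped | p2:(5,1)->(5,0)->EXIT
Step 9: p0:(5,1)->(5,0)->EXIT | p1:escaped | p2:escaped
Exit steps: [9, 3, 8]
First to escape: p1 at step 3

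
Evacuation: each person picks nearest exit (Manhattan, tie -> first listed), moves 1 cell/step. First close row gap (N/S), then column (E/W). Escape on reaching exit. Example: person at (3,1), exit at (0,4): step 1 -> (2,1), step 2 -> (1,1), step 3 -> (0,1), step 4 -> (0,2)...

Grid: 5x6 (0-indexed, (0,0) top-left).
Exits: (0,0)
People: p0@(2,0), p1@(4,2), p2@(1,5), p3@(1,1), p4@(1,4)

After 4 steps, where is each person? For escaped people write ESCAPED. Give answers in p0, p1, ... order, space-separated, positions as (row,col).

Step 1: p0:(2,0)->(1,0) | p1:(4,2)->(3,2) | p2:(1,5)->(0,5) | p3:(1,1)->(0,1) | p4:(1,4)->(0,4)
Step 2: p0:(1,0)->(0,0)->EXIT | p1:(3,2)->(2,2) | p2:(0,5)->(0,4) | p3:(0,1)->(0,0)->EXIT | p4:(0,4)->(0,3)
Step 3: p0:escaped | p1:(2,2)->(1,2) | p2:(0,4)->(0,3) | p3:escaped | p4:(0,3)->(0,2)
Step 4: p0:escaped | p1:(1,2)->(0,2) | p2:(0,3)->(0,2) | p3:escaped | p4:(0,2)->(0,1)

ESCAPED (0,2) (0,2) ESCAPED (0,1)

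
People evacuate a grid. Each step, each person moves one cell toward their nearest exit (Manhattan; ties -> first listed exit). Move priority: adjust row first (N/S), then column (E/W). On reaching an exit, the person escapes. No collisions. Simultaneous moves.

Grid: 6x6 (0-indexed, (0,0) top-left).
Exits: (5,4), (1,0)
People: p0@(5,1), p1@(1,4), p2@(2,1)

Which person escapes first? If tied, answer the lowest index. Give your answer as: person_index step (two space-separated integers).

Answer: 2 2

Derivation:
Step 1: p0:(5,1)->(5,2) | p1:(1,4)->(2,4) | p2:(2,1)->(1,1)
Step 2: p0:(5,2)->(5,3) | p1:(2,4)->(3,4) | p2:(1,1)->(1,0)->EXIT
Step 3: p0:(5,3)->(5,4)->EXIT | p1:(3,4)->(4,4) | p2:escaped
Step 4: p0:escaped | p1:(4,4)->(5,4)->EXIT | p2:escaped
Exit steps: [3, 4, 2]
First to escape: p2 at step 2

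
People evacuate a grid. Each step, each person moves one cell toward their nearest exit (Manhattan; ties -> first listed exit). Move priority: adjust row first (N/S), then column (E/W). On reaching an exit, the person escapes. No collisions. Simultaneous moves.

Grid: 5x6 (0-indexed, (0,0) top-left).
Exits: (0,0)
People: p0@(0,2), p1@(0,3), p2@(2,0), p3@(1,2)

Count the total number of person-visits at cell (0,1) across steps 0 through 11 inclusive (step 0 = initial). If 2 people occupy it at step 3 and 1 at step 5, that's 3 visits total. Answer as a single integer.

Step 0: p0@(0,2) p1@(0,3) p2@(2,0) p3@(1,2) -> at (0,1): 0 [-], cum=0
Step 1: p0@(0,1) p1@(0,2) p2@(1,0) p3@(0,2) -> at (0,1): 1 [p0], cum=1
Step 2: p0@ESC p1@(0,1) p2@ESC p3@(0,1) -> at (0,1): 2 [p1,p3], cum=3
Step 3: p0@ESC p1@ESC p2@ESC p3@ESC -> at (0,1): 0 [-], cum=3
Total visits = 3

Answer: 3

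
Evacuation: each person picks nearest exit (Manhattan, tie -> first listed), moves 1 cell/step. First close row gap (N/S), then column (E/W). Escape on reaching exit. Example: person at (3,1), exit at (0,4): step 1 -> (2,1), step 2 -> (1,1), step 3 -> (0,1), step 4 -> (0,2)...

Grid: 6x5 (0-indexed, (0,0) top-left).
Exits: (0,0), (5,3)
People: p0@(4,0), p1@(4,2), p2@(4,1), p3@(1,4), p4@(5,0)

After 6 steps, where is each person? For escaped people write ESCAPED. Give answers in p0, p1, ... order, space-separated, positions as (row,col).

Step 1: p0:(4,0)->(3,0) | p1:(4,2)->(5,2) | p2:(4,1)->(5,1) | p3:(1,4)->(0,4) | p4:(5,0)->(5,1)
Step 2: p0:(3,0)->(2,0) | p1:(5,2)->(5,3)->EXIT | p2:(5,1)->(5,2) | p3:(0,4)->(0,3) | p4:(5,1)->(5,2)
Step 3: p0:(2,0)->(1,0) | p1:escaped | p2:(5,2)->(5,3)->EXIT | p3:(0,3)->(0,2) | p4:(5,2)->(5,3)->EXIT
Step 4: p0:(1,0)->(0,0)->EXIT | p1:escaped | p2:escaped | p3:(0,2)->(0,1) | p4:escaped
Step 5: p0:escaped | p1:escaped | p2:escaped | p3:(0,1)->(0,0)->EXIT | p4:escaped

ESCAPED ESCAPED ESCAPED ESCAPED ESCAPED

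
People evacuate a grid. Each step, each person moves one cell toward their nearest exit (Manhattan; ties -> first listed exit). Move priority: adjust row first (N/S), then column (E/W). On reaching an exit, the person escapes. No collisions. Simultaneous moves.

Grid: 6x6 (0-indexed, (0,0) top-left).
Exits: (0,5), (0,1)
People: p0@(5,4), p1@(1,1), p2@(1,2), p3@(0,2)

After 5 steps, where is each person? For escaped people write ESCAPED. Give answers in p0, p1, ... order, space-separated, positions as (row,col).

Step 1: p0:(5,4)->(4,4) | p1:(1,1)->(0,1)->EXIT | p2:(1,2)->(0,2) | p3:(0,2)->(0,1)->EXIT
Step 2: p0:(4,4)->(3,4) | p1:escaped | p2:(0,2)->(0,1)->EXIT | p3:escaped
Step 3: p0:(3,4)->(2,4) | p1:escaped | p2:escaped | p3:escaped
Step 4: p0:(2,4)->(1,4) | p1:escaped | p2:escaped | p3:escaped
Step 5: p0:(1,4)->(0,4) | p1:escaped | p2:escaped | p3:escaped

(0,4) ESCAPED ESCAPED ESCAPED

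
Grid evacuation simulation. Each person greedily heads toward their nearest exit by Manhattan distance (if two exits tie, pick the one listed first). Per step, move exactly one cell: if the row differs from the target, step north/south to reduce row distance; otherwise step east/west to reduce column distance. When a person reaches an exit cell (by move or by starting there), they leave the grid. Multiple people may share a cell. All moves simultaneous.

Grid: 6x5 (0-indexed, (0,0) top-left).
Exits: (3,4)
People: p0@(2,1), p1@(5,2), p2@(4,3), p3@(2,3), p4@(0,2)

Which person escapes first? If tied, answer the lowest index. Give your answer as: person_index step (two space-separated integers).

Answer: 2 2

Derivation:
Step 1: p0:(2,1)->(3,1) | p1:(5,2)->(4,2) | p2:(4,3)->(3,3) | p3:(2,3)->(3,3) | p4:(0,2)->(1,2)
Step 2: p0:(3,1)->(3,2) | p1:(4,2)->(3,2) | p2:(3,3)->(3,4)->EXIT | p3:(3,3)->(3,4)->EXIT | p4:(1,2)->(2,2)
Step 3: p0:(3,2)->(3,3) | p1:(3,2)->(3,3) | p2:escaped | p3:escaped | p4:(2,2)->(3,2)
Step 4: p0:(3,3)->(3,4)->EXIT | p1:(3,3)->(3,4)->EXIT | p2:escaped | p3:escaped | p4:(3,2)->(3,3)
Step 5: p0:escaped | p1:escaped | p2:escaped | p3:escaped | p4:(3,3)->(3,4)->EXIT
Exit steps: [4, 4, 2, 2, 5]
First to escape: p2 at step 2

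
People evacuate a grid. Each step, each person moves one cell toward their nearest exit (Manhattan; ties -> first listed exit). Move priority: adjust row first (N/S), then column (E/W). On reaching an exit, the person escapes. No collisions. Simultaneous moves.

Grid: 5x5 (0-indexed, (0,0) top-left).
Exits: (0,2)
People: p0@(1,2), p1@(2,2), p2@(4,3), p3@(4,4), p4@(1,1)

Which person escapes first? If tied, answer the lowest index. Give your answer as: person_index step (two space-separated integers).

Step 1: p0:(1,2)->(0,2)->EXIT | p1:(2,2)->(1,2) | p2:(4,3)->(3,3) | p3:(4,4)->(3,4) | p4:(1,1)->(0,1)
Step 2: p0:escaped | p1:(1,2)->(0,2)->EXIT | p2:(3,3)->(2,3) | p3:(3,4)->(2,4) | p4:(0,1)->(0,2)->EXIT
Step 3: p0:escaped | p1:escaped | p2:(2,3)->(1,3) | p3:(2,4)->(1,4) | p4:escaped
Step 4: p0:escaped | p1:escaped | p2:(1,3)->(0,3) | p3:(1,4)->(0,4) | p4:escaped
Step 5: p0:escaped | p1:escaped | p2:(0,3)->(0,2)->EXIT | p3:(0,4)->(0,3) | p4:escaped
Step 6: p0:escaped | p1:escaped | p2:escaped | p3:(0,3)->(0,2)->EXIT | p4:escaped
Exit steps: [1, 2, 5, 6, 2]
First to escape: p0 at step 1

Answer: 0 1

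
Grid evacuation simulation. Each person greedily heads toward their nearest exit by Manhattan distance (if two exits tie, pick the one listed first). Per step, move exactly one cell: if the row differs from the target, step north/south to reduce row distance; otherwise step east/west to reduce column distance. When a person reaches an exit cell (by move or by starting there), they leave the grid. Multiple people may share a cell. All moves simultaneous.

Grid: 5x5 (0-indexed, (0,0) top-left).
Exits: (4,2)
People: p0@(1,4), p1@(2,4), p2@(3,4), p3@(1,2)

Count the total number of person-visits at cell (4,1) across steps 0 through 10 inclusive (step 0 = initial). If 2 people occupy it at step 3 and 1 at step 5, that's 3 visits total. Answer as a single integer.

Step 0: p0@(1,4) p1@(2,4) p2@(3,4) p3@(1,2) -> at (4,1): 0 [-], cum=0
Step 1: p0@(2,4) p1@(3,4) p2@(4,4) p3@(2,2) -> at (4,1): 0 [-], cum=0
Step 2: p0@(3,4) p1@(4,4) p2@(4,3) p3@(3,2) -> at (4,1): 0 [-], cum=0
Step 3: p0@(4,4) p1@(4,3) p2@ESC p3@ESC -> at (4,1): 0 [-], cum=0
Step 4: p0@(4,3) p1@ESC p2@ESC p3@ESC -> at (4,1): 0 [-], cum=0
Step 5: p0@ESC p1@ESC p2@ESC p3@ESC -> at (4,1): 0 [-], cum=0
Total visits = 0

Answer: 0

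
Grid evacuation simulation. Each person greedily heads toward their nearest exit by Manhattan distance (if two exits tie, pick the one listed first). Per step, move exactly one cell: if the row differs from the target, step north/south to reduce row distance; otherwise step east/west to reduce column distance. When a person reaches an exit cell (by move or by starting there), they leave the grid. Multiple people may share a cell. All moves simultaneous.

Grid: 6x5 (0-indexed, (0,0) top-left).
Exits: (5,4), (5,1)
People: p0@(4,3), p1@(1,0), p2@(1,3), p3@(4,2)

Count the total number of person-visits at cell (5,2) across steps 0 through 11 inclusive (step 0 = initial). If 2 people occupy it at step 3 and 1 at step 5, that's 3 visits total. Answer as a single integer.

Answer: 1

Derivation:
Step 0: p0@(4,3) p1@(1,0) p2@(1,3) p3@(4,2) -> at (5,2): 0 [-], cum=0
Step 1: p0@(5,3) p1@(2,0) p2@(2,3) p3@(5,2) -> at (5,2): 1 [p3], cum=1
Step 2: p0@ESC p1@(3,0) p2@(3,3) p3@ESC -> at (5,2): 0 [-], cum=1
Step 3: p0@ESC p1@(4,0) p2@(4,3) p3@ESC -> at (5,2): 0 [-], cum=1
Step 4: p0@ESC p1@(5,0) p2@(5,3) p3@ESC -> at (5,2): 0 [-], cum=1
Step 5: p0@ESC p1@ESC p2@ESC p3@ESC -> at (5,2): 0 [-], cum=1
Total visits = 1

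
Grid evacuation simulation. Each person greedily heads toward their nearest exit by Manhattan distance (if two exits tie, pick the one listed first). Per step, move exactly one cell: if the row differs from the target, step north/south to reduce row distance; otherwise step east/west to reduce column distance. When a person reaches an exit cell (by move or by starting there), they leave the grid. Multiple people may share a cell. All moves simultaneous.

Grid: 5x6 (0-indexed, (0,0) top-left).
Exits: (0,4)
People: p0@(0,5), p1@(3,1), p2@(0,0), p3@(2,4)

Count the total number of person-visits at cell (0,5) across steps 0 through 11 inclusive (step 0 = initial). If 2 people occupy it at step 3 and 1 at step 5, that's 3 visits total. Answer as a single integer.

Step 0: p0@(0,5) p1@(3,1) p2@(0,0) p3@(2,4) -> at (0,5): 1 [p0], cum=1
Step 1: p0@ESC p1@(2,1) p2@(0,1) p3@(1,4) -> at (0,5): 0 [-], cum=1
Step 2: p0@ESC p1@(1,1) p2@(0,2) p3@ESC -> at (0,5): 0 [-], cum=1
Step 3: p0@ESC p1@(0,1) p2@(0,3) p3@ESC -> at (0,5): 0 [-], cum=1
Step 4: p0@ESC p1@(0,2) p2@ESC p3@ESC -> at (0,5): 0 [-], cum=1
Step 5: p0@ESC p1@(0,3) p2@ESC p3@ESC -> at (0,5): 0 [-], cum=1
Step 6: p0@ESC p1@ESC p2@ESC p3@ESC -> at (0,5): 0 [-], cum=1
Total visits = 1

Answer: 1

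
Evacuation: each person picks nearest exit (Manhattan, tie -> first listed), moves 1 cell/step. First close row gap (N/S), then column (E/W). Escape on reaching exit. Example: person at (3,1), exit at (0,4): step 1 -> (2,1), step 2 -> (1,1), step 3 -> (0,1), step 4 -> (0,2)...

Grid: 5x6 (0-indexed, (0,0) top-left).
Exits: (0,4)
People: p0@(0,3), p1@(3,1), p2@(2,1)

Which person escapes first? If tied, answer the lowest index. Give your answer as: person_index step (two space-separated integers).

Answer: 0 1

Derivation:
Step 1: p0:(0,3)->(0,4)->EXIT | p1:(3,1)->(2,1) | p2:(2,1)->(1,1)
Step 2: p0:escaped | p1:(2,1)->(1,1) | p2:(1,1)->(0,1)
Step 3: p0:escaped | p1:(1,1)->(0,1) | p2:(0,1)->(0,2)
Step 4: p0:escaped | p1:(0,1)->(0,2) | p2:(0,2)->(0,3)
Step 5: p0:escaped | p1:(0,2)->(0,3) | p2:(0,3)->(0,4)->EXIT
Step 6: p0:escaped | p1:(0,3)->(0,4)->EXIT | p2:escaped
Exit steps: [1, 6, 5]
First to escape: p0 at step 1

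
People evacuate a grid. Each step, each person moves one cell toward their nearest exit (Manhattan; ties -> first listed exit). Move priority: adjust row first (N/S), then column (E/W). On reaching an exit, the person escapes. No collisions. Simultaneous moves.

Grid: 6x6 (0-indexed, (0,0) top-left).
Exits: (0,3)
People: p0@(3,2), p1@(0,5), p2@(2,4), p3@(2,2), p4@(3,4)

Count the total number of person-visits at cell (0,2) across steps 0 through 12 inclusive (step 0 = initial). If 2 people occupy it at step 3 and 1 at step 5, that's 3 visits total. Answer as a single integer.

Answer: 2

Derivation:
Step 0: p0@(3,2) p1@(0,5) p2@(2,4) p3@(2,2) p4@(3,4) -> at (0,2): 0 [-], cum=0
Step 1: p0@(2,2) p1@(0,4) p2@(1,4) p3@(1,2) p4@(2,4) -> at (0,2): 0 [-], cum=0
Step 2: p0@(1,2) p1@ESC p2@(0,4) p3@(0,2) p4@(1,4) -> at (0,2): 1 [p3], cum=1
Step 3: p0@(0,2) p1@ESC p2@ESC p3@ESC p4@(0,4) -> at (0,2): 1 [p0], cum=2
Step 4: p0@ESC p1@ESC p2@ESC p3@ESC p4@ESC -> at (0,2): 0 [-], cum=2
Total visits = 2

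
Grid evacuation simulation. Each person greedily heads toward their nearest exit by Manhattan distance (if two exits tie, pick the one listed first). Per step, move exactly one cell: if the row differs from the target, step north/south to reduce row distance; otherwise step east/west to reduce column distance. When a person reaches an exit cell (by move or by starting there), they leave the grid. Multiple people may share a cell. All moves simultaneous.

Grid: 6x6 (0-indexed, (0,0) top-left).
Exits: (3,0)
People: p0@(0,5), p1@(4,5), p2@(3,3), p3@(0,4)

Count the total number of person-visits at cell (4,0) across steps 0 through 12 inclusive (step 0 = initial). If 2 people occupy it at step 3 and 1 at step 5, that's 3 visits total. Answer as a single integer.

Answer: 0

Derivation:
Step 0: p0@(0,5) p1@(4,5) p2@(3,3) p3@(0,4) -> at (4,0): 0 [-], cum=0
Step 1: p0@(1,5) p1@(3,5) p2@(3,2) p3@(1,4) -> at (4,0): 0 [-], cum=0
Step 2: p0@(2,5) p1@(3,4) p2@(3,1) p3@(2,4) -> at (4,0): 0 [-], cum=0
Step 3: p0@(3,5) p1@(3,3) p2@ESC p3@(3,4) -> at (4,0): 0 [-], cum=0
Step 4: p0@(3,4) p1@(3,2) p2@ESC p3@(3,3) -> at (4,0): 0 [-], cum=0
Step 5: p0@(3,3) p1@(3,1) p2@ESC p3@(3,2) -> at (4,0): 0 [-], cum=0
Step 6: p0@(3,2) p1@ESC p2@ESC p3@(3,1) -> at (4,0): 0 [-], cum=0
Step 7: p0@(3,1) p1@ESC p2@ESC p3@ESC -> at (4,0): 0 [-], cum=0
Step 8: p0@ESC p1@ESC p2@ESC p3@ESC -> at (4,0): 0 [-], cum=0
Total visits = 0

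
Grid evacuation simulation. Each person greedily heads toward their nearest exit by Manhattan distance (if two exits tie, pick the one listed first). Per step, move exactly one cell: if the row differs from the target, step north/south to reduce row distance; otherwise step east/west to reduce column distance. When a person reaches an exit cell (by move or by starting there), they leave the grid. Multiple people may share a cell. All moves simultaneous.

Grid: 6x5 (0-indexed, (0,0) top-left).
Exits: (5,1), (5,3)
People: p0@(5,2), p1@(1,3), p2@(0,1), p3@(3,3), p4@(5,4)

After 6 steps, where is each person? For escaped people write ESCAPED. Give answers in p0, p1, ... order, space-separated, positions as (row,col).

Step 1: p0:(5,2)->(5,1)->EXIT | p1:(1,3)->(2,3) | p2:(0,1)->(1,1) | p3:(3,3)->(4,3) | p4:(5,4)->(5,3)->EXIT
Step 2: p0:escaped | p1:(2,3)->(3,3) | p2:(1,1)->(2,1) | p3:(4,3)->(5,3)->EXIT | p4:escaped
Step 3: p0:escaped | p1:(3,3)->(4,3) | p2:(2,1)->(3,1) | p3:escaped | p4:escaped
Step 4: p0:escaped | p1:(4,3)->(5,3)->EXIT | p2:(3,1)->(4,1) | p3:escaped | p4:escaped
Step 5: p0:escaped | p1:escaped | p2:(4,1)->(5,1)->EXIT | p3:escaped | p4:escaped

ESCAPED ESCAPED ESCAPED ESCAPED ESCAPED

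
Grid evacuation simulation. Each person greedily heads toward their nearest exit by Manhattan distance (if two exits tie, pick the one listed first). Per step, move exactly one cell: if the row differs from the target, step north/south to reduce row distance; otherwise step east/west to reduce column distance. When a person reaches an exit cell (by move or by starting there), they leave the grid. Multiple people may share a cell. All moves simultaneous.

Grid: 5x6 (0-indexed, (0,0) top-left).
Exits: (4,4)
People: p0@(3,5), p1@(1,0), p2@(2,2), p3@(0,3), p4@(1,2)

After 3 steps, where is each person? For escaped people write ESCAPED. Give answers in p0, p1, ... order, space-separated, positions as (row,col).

Step 1: p0:(3,5)->(4,5) | p1:(1,0)->(2,0) | p2:(2,2)->(3,2) | p3:(0,3)->(1,3) | p4:(1,2)->(2,2)
Step 2: p0:(4,5)->(4,4)->EXIT | p1:(2,0)->(3,0) | p2:(3,2)->(4,2) | p3:(1,3)->(2,3) | p4:(2,2)->(3,2)
Step 3: p0:escaped | p1:(3,0)->(4,0) | p2:(4,2)->(4,3) | p3:(2,3)->(3,3) | p4:(3,2)->(4,2)

ESCAPED (4,0) (4,3) (3,3) (4,2)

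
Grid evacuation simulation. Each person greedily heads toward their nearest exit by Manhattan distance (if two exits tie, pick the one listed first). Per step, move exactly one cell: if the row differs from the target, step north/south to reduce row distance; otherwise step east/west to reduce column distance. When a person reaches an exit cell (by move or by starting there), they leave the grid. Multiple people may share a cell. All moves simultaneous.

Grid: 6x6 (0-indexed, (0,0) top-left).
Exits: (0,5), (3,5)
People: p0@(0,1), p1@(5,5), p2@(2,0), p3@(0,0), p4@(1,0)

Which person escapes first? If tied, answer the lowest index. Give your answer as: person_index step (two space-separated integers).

Step 1: p0:(0,1)->(0,2) | p1:(5,5)->(4,5) | p2:(2,0)->(3,0) | p3:(0,0)->(0,1) | p4:(1,0)->(0,0)
Step 2: p0:(0,2)->(0,3) | p1:(4,5)->(3,5)->EXIT | p2:(3,0)->(3,1) | p3:(0,1)->(0,2) | p4:(0,0)->(0,1)
Step 3: p0:(0,3)->(0,4) | p1:escaped | p2:(3,1)->(3,2) | p3:(0,2)->(0,3) | p4:(0,1)->(0,2)
Step 4: p0:(0,4)->(0,5)->EXIT | p1:escaped | p2:(3,2)->(3,3) | p3:(0,3)->(0,4) | p4:(0,2)->(0,3)
Step 5: p0:escaped | p1:escaped | p2:(3,3)->(3,4) | p3:(0,4)->(0,5)->EXIT | p4:(0,3)->(0,4)
Step 6: p0:escaped | p1:escaped | p2:(3,4)->(3,5)->EXIT | p3:escaped | p4:(0,4)->(0,5)->EXIT
Exit steps: [4, 2, 6, 5, 6]
First to escape: p1 at step 2

Answer: 1 2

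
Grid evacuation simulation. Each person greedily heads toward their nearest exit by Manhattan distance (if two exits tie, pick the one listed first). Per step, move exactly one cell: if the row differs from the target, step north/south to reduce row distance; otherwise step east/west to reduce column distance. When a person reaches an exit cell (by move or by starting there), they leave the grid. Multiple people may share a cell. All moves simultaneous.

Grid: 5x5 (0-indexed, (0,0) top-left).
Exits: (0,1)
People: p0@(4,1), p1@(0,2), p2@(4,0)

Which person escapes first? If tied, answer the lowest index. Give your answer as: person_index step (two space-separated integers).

Answer: 1 1

Derivation:
Step 1: p0:(4,1)->(3,1) | p1:(0,2)->(0,1)->EXIT | p2:(4,0)->(3,0)
Step 2: p0:(3,1)->(2,1) | p1:escaped | p2:(3,0)->(2,0)
Step 3: p0:(2,1)->(1,1) | p1:escaped | p2:(2,0)->(1,0)
Step 4: p0:(1,1)->(0,1)->EXIT | p1:escaped | p2:(1,0)->(0,0)
Step 5: p0:escaped | p1:escaped | p2:(0,0)->(0,1)->EXIT
Exit steps: [4, 1, 5]
First to escape: p1 at step 1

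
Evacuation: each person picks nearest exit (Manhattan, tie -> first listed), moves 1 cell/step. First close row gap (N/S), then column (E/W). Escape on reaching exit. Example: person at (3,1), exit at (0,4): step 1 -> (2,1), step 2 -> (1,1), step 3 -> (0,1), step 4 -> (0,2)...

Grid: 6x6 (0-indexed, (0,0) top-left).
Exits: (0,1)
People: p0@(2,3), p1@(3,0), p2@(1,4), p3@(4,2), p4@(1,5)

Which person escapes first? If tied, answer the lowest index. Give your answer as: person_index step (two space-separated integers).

Answer: 0 4

Derivation:
Step 1: p0:(2,3)->(1,3) | p1:(3,0)->(2,0) | p2:(1,4)->(0,4) | p3:(4,2)->(3,2) | p4:(1,5)->(0,5)
Step 2: p0:(1,3)->(0,3) | p1:(2,0)->(1,0) | p2:(0,4)->(0,3) | p3:(3,2)->(2,2) | p4:(0,5)->(0,4)
Step 3: p0:(0,3)->(0,2) | p1:(1,0)->(0,0) | p2:(0,3)->(0,2) | p3:(2,2)->(1,2) | p4:(0,4)->(0,3)
Step 4: p0:(0,2)->(0,1)->EXIT | p1:(0,0)->(0,1)->EXIT | p2:(0,2)->(0,1)->EXIT | p3:(1,2)->(0,2) | p4:(0,3)->(0,2)
Step 5: p0:escaped | p1:escaped | p2:escaped | p3:(0,2)->(0,1)->EXIT | p4:(0,2)->(0,1)->EXIT
Exit steps: [4, 4, 4, 5, 5]
First to escape: p0 at step 4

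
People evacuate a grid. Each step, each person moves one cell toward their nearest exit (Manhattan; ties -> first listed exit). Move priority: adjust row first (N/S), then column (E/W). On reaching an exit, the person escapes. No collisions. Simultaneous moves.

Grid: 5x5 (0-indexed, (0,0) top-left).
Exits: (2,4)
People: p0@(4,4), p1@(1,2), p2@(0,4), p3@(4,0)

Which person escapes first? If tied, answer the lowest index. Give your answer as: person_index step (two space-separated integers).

Step 1: p0:(4,4)->(3,4) | p1:(1,2)->(2,2) | p2:(0,4)->(1,4) | p3:(4,0)->(3,0)
Step 2: p0:(3,4)->(2,4)->EXIT | p1:(2,2)->(2,3) | p2:(1,4)->(2,4)->EXIT | p3:(3,0)->(2,0)
Step 3: p0:escaped | p1:(2,3)->(2,4)->EXIT | p2:escaped | p3:(2,0)->(2,1)
Step 4: p0:escaped | p1:escaped | p2:escaped | p3:(2,1)->(2,2)
Step 5: p0:escaped | p1:escaped | p2:escaped | p3:(2,2)->(2,3)
Step 6: p0:escaped | p1:escaped | p2:escaped | p3:(2,3)->(2,4)->EXIT
Exit steps: [2, 3, 2, 6]
First to escape: p0 at step 2

Answer: 0 2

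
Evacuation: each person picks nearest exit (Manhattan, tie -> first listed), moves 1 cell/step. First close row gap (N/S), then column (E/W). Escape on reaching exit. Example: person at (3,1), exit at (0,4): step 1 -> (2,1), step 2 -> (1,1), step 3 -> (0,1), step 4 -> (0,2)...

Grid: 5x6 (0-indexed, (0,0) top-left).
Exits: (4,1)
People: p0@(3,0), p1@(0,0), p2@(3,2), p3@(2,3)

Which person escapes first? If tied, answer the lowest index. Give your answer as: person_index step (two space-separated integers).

Step 1: p0:(3,0)->(4,0) | p1:(0,0)->(1,0) | p2:(3,2)->(4,2) | p3:(2,3)->(3,3)
Step 2: p0:(4,0)->(4,1)->EXIT | p1:(1,0)->(2,0) | p2:(4,2)->(4,1)->EXIT | p3:(3,3)->(4,3)
Step 3: p0:escaped | p1:(2,0)->(3,0) | p2:escaped | p3:(4,3)->(4,2)
Step 4: p0:escaped | p1:(3,0)->(4,0) | p2:escaped | p3:(4,2)->(4,1)->EXIT
Step 5: p0:escaped | p1:(4,0)->(4,1)->EXIT | p2:escaped | p3:escaped
Exit steps: [2, 5, 2, 4]
First to escape: p0 at step 2

Answer: 0 2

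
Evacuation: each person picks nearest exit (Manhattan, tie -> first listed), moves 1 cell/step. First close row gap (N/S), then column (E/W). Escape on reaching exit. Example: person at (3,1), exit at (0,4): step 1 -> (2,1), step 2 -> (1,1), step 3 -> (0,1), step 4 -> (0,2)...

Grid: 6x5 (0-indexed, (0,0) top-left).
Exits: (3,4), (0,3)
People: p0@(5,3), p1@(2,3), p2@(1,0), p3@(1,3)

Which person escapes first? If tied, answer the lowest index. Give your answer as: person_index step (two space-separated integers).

Step 1: p0:(5,3)->(4,3) | p1:(2,3)->(3,3) | p2:(1,0)->(0,0) | p3:(1,3)->(0,3)->EXIT
Step 2: p0:(4,3)->(3,3) | p1:(3,3)->(3,4)->EXIT | p2:(0,0)->(0,1) | p3:escaped
Step 3: p0:(3,3)->(3,4)->EXIT | p1:escaped | p2:(0,1)->(0,2) | p3:escaped
Step 4: p0:escaped | p1:escaped | p2:(0,2)->(0,3)->EXIT | p3:escaped
Exit steps: [3, 2, 4, 1]
First to escape: p3 at step 1

Answer: 3 1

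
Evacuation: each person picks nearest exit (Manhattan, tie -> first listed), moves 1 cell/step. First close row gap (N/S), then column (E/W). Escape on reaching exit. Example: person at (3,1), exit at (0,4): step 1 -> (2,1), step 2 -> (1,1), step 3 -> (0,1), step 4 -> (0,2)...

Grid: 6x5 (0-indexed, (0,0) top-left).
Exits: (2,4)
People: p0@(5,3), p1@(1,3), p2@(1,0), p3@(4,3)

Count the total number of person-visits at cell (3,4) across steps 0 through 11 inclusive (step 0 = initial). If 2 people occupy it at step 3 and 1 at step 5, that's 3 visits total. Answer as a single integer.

Step 0: p0@(5,3) p1@(1,3) p2@(1,0) p3@(4,3) -> at (3,4): 0 [-], cum=0
Step 1: p0@(4,3) p1@(2,3) p2@(2,0) p3@(3,3) -> at (3,4): 0 [-], cum=0
Step 2: p0@(3,3) p1@ESC p2@(2,1) p3@(2,3) -> at (3,4): 0 [-], cum=0
Step 3: p0@(2,3) p1@ESC p2@(2,2) p3@ESC -> at (3,4): 0 [-], cum=0
Step 4: p0@ESC p1@ESC p2@(2,3) p3@ESC -> at (3,4): 0 [-], cum=0
Step 5: p0@ESC p1@ESC p2@ESC p3@ESC -> at (3,4): 0 [-], cum=0
Total visits = 0

Answer: 0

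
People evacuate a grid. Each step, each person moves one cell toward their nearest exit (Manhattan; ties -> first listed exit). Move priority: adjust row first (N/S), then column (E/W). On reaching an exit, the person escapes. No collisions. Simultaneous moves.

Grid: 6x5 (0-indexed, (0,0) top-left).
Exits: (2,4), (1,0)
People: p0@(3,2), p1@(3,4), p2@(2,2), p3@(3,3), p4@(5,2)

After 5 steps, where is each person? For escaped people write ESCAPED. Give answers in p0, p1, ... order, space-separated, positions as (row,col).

Step 1: p0:(3,2)->(2,2) | p1:(3,4)->(2,4)->EXIT | p2:(2,2)->(2,3) | p3:(3,3)->(2,3) | p4:(5,2)->(4,2)
Step 2: p0:(2,2)->(2,3) | p1:escaped | p2:(2,3)->(2,4)->EXIT | p3:(2,3)->(2,4)->EXIT | p4:(4,2)->(3,2)
Step 3: p0:(2,3)->(2,4)->EXIT | p1:escaped | p2:escaped | p3:escaped | p4:(3,2)->(2,2)
Step 4: p0:escaped | p1:escaped | p2:escaped | p3:escaped | p4:(2,2)->(2,3)
Step 5: p0:escaped | p1:escaped | p2:escaped | p3:escaped | p4:(2,3)->(2,4)->EXIT

ESCAPED ESCAPED ESCAPED ESCAPED ESCAPED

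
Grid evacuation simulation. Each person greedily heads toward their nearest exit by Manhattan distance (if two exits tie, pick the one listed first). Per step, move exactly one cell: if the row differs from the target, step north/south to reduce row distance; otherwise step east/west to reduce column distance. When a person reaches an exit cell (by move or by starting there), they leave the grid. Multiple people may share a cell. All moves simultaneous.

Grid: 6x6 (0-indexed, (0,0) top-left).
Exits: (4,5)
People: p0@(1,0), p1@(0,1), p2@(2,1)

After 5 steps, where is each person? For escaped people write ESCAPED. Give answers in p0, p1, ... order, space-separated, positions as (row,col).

Step 1: p0:(1,0)->(2,0) | p1:(0,1)->(1,1) | p2:(2,1)->(3,1)
Step 2: p0:(2,0)->(3,0) | p1:(1,1)->(2,1) | p2:(3,1)->(4,1)
Step 3: p0:(3,0)->(4,0) | p1:(2,1)->(3,1) | p2:(4,1)->(4,2)
Step 4: p0:(4,0)->(4,1) | p1:(3,1)->(4,1) | p2:(4,2)->(4,3)
Step 5: p0:(4,1)->(4,2) | p1:(4,1)->(4,2) | p2:(4,3)->(4,4)

(4,2) (4,2) (4,4)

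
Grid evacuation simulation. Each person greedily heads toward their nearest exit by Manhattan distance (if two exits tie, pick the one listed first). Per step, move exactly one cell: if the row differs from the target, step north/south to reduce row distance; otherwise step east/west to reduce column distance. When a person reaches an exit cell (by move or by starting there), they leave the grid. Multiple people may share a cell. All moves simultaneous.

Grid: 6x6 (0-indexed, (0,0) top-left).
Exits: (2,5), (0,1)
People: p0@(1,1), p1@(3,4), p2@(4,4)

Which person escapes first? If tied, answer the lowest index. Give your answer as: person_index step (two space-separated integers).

Step 1: p0:(1,1)->(0,1)->EXIT | p1:(3,4)->(2,4) | p2:(4,4)->(3,4)
Step 2: p0:escaped | p1:(2,4)->(2,5)->EXIT | p2:(3,4)->(2,4)
Step 3: p0:escaped | p1:escaped | p2:(2,4)->(2,5)->EXIT
Exit steps: [1, 2, 3]
First to escape: p0 at step 1

Answer: 0 1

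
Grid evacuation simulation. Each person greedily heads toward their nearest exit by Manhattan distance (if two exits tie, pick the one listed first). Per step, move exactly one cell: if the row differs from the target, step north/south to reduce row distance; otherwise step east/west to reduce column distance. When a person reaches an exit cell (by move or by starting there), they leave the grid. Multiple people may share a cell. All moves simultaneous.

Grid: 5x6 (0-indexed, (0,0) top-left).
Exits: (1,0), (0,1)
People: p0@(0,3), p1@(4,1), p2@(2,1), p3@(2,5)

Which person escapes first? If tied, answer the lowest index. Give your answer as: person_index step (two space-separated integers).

Step 1: p0:(0,3)->(0,2) | p1:(4,1)->(3,1) | p2:(2,1)->(1,1) | p3:(2,5)->(1,5)
Step 2: p0:(0,2)->(0,1)->EXIT | p1:(3,1)->(2,1) | p2:(1,1)->(1,0)->EXIT | p3:(1,5)->(1,4)
Step 3: p0:escaped | p1:(2,1)->(1,1) | p2:escaped | p3:(1,4)->(1,3)
Step 4: p0:escaped | p1:(1,1)->(1,0)->EXIT | p2:escaped | p3:(1,3)->(1,2)
Step 5: p0:escaped | p1:escaped | p2:escaped | p3:(1,2)->(1,1)
Step 6: p0:escaped | p1:escaped | p2:escaped | p3:(1,1)->(1,0)->EXIT
Exit steps: [2, 4, 2, 6]
First to escape: p0 at step 2

Answer: 0 2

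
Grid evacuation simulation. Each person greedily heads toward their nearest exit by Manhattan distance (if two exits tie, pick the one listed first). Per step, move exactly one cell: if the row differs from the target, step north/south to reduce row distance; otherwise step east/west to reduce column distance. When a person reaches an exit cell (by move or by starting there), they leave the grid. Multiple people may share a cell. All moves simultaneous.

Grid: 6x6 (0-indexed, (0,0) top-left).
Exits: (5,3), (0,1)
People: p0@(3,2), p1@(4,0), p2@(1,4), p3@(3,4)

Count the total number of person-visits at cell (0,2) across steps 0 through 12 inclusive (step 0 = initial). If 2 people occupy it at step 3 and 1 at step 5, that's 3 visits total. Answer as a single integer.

Answer: 1

Derivation:
Step 0: p0@(3,2) p1@(4,0) p2@(1,4) p3@(3,4) -> at (0,2): 0 [-], cum=0
Step 1: p0@(4,2) p1@(5,0) p2@(0,4) p3@(4,4) -> at (0,2): 0 [-], cum=0
Step 2: p0@(5,2) p1@(5,1) p2@(0,3) p3@(5,4) -> at (0,2): 0 [-], cum=0
Step 3: p0@ESC p1@(5,2) p2@(0,2) p3@ESC -> at (0,2): 1 [p2], cum=1
Step 4: p0@ESC p1@ESC p2@ESC p3@ESC -> at (0,2): 0 [-], cum=1
Total visits = 1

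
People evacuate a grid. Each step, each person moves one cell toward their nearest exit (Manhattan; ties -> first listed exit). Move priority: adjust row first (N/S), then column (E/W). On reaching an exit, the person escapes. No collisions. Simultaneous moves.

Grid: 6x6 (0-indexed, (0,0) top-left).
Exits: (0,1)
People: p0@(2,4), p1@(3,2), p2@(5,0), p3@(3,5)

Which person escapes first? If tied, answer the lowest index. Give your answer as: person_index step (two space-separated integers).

Step 1: p0:(2,4)->(1,4) | p1:(3,2)->(2,2) | p2:(5,0)->(4,0) | p3:(3,5)->(2,5)
Step 2: p0:(1,4)->(0,4) | p1:(2,2)->(1,2) | p2:(4,0)->(3,0) | p3:(2,5)->(1,5)
Step 3: p0:(0,4)->(0,3) | p1:(1,2)->(0,2) | p2:(3,0)->(2,0) | p3:(1,5)->(0,5)
Step 4: p0:(0,3)->(0,2) | p1:(0,2)->(0,1)->EXIT | p2:(2,0)->(1,0) | p3:(0,5)->(0,4)
Step 5: p0:(0,2)->(0,1)->EXIT | p1:escaped | p2:(1,0)->(0,0) | p3:(0,4)->(0,3)
Step 6: p0:escaped | p1:escaped | p2:(0,0)->(0,1)->EXIT | p3:(0,3)->(0,2)
Step 7: p0:escaped | p1:escaped | p2:escaped | p3:(0,2)->(0,1)->EXIT
Exit steps: [5, 4, 6, 7]
First to escape: p1 at step 4

Answer: 1 4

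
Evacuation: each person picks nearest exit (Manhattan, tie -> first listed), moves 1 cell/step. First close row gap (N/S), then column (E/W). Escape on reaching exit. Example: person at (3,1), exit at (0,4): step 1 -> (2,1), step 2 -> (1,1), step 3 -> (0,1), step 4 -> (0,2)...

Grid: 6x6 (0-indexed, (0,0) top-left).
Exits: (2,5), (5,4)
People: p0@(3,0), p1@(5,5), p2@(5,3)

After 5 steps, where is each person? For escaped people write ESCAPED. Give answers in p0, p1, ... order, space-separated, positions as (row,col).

Step 1: p0:(3,0)->(2,0) | p1:(5,5)->(5,4)->EXIT | p2:(5,3)->(5,4)->EXIT
Step 2: p0:(2,0)->(2,1) | p1:escaped | p2:escaped
Step 3: p0:(2,1)->(2,2) | p1:escaped | p2:escaped
Step 4: p0:(2,2)->(2,3) | p1:escaped | p2:escaped
Step 5: p0:(2,3)->(2,4) | p1:escaped | p2:escaped

(2,4) ESCAPED ESCAPED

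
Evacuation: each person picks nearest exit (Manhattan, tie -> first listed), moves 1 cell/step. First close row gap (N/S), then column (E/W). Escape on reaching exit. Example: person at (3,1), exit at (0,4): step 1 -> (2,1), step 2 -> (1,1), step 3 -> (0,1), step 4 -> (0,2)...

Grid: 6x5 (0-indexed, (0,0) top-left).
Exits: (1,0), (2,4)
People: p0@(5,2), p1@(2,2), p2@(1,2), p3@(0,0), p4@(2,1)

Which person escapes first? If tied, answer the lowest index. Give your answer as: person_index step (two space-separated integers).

Step 1: p0:(5,2)->(4,2) | p1:(2,2)->(2,3) | p2:(1,2)->(1,1) | p3:(0,0)->(1,0)->EXIT | p4:(2,1)->(1,1)
Step 2: p0:(4,2)->(3,2) | p1:(2,3)->(2,4)->EXIT | p2:(1,1)->(1,0)->EXIT | p3:escaped | p4:(1,1)->(1,0)->EXIT
Step 3: p0:(3,2)->(2,2) | p1:escaped | p2:escaped | p3:escaped | p4:escaped
Step 4: p0:(2,2)->(2,3) | p1:escaped | p2:escaped | p3:escaped | p4:escaped
Step 5: p0:(2,3)->(2,4)->EXIT | p1:escaped | p2:escaped | p3:escaped | p4:escaped
Exit steps: [5, 2, 2, 1, 2]
First to escape: p3 at step 1

Answer: 3 1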